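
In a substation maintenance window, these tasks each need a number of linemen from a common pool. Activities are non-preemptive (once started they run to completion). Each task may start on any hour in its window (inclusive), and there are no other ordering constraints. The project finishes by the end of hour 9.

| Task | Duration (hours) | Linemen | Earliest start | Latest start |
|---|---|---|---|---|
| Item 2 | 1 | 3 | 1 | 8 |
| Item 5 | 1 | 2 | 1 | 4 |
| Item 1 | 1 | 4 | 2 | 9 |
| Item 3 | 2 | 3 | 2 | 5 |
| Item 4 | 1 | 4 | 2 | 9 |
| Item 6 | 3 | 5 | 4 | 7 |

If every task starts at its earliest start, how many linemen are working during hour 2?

At early start, hour 2 has: Item 1, Item 3, Item 4.
Demand: 4 + 3 + 4 = 11.

11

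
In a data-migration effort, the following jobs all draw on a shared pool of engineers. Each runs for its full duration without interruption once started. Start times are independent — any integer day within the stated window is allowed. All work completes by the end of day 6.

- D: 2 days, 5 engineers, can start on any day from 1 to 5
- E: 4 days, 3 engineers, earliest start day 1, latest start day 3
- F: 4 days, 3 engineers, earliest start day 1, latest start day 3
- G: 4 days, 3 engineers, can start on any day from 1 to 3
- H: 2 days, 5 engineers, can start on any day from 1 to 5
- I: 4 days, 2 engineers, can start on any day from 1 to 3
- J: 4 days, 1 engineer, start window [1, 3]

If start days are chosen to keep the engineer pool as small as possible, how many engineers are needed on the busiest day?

12

Early-start (D@1, E@1, F@1, G@1, H@1, I@1, J@1) gives peak 22: d1:22  d2:22  d3:12  d4:12  d5:0  d6:0.
Shift G→3, H→5, I→3.
Schedule D@1, E@1, F@1, G@3, H@5, I@3, J@1: d1:12  d2:12  d3:12  d4:12  d5:10  d6:10 — peak 12.
Total engineer-days = 68 over 6 days ⇒ peak ≥ ⌈68/6⌉ = 12, so 12 is optimal.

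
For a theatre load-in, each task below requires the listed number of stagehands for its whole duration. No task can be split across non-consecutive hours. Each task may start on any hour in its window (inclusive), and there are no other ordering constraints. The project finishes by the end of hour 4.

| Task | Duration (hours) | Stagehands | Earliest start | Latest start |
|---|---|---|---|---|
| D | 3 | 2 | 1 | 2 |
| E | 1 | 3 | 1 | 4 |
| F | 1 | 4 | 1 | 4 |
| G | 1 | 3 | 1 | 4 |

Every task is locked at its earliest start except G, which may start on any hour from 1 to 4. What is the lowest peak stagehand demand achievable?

9

G@1: h1:12  h2:2  h3:2  h4:0 → peak 12
G@2: h1:9  h2:5  h3:2  h4:0 → peak 9
G@3: h1:9  h2:2  h3:5  h4:0 → peak 9
G@4: h1:9  h2:2  h3:2  h4:3 → peak 9
Best is G@2, peak 9.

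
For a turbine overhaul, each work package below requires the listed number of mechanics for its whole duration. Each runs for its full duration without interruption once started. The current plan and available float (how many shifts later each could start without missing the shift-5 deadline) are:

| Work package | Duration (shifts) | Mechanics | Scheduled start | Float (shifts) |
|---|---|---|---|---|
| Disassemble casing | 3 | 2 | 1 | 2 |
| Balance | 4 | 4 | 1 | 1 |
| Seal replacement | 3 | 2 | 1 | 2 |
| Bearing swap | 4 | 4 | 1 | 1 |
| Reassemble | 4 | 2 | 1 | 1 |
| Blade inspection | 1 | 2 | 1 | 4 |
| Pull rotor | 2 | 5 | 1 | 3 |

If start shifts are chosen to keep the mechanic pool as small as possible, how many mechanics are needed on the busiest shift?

Early-start (Disassemble casing@1, Balance@1, Seal replacement@1, Bearing swap@1, Reassemble@1, Blade inspection@1, Pull rotor@1) gives peak 21: s1:21  s2:19  s3:14  s4:10  s5:0.
Shift Blade inspection→5, Pull rotor→4.
Schedule Disassemble casing@1, Balance@1, Seal replacement@1, Bearing swap@1, Reassemble@1, Blade inspection@5, Pull rotor@4: s1:14  s2:14  s3:14  s4:15  s5:7 — peak 15.

15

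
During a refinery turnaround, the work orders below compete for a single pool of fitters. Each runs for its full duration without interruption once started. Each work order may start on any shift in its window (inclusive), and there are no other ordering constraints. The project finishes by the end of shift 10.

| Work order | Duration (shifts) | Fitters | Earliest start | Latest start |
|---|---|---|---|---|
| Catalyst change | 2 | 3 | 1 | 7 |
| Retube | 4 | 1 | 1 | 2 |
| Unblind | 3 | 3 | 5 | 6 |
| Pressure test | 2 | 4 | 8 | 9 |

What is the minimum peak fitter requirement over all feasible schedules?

Schedule Catalyst change@1, Retube@1, Unblind@5, Pressure test@8: s1:4  s2:4  s3:1  s4:1  s5:3  s6:3  s7:3  s8:4  s9:4  s10:0 — peak 4.

4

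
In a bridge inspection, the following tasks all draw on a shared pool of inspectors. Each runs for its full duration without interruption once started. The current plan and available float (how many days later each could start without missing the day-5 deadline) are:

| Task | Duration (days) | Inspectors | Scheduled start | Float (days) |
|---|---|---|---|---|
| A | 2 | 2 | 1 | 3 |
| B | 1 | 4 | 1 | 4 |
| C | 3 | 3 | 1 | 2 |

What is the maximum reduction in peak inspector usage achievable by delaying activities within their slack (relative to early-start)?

4

Early-start peak: d1:9  d2:5  d3:3  d4:0  d5:0 ⇒ 9.
Leveled (A@1, B@4, C@1): d1:5  d2:5  d3:3  d4:4  d5:0 ⇒ 5.
Reduction 9 − 5 = 4.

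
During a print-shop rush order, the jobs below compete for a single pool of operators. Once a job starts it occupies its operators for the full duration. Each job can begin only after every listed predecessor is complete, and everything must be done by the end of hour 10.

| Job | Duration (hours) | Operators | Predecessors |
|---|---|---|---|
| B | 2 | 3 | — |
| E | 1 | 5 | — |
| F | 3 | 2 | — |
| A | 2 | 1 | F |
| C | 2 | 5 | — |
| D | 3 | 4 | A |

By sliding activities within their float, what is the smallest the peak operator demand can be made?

Early-start (B@1, E@1, F@1, A@4, C@1, D@6) gives peak 15: h1:15  h2:10  h3:2  h4:1  h5:1  h6:4  h7:4  h8:4  h9:0  h10:0.
Shift E→4, C→5, D→7.
Schedule B@1, E@4, F@1, A@4, C@5, D@7: h1:5  h2:5  h3:2  h4:6  h5:6  h6:5  h7:4  h8:4  h9:4  h10:0 — peak 6.

6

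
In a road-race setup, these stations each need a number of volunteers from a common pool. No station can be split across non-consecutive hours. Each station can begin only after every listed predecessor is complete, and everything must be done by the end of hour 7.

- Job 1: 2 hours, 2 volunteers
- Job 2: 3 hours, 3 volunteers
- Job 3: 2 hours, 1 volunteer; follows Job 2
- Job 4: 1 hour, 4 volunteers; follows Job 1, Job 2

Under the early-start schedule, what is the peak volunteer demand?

5

Early-start schedule: Job 1@1, Job 2@1, Job 3@4, Job 4@4.
Load per hour: hour 1: 5, hour 2: 5, hour 3: 3, hour 4: 5, hour 5: 1, hour 6: 0, hour 7: 0.
Peak is 5.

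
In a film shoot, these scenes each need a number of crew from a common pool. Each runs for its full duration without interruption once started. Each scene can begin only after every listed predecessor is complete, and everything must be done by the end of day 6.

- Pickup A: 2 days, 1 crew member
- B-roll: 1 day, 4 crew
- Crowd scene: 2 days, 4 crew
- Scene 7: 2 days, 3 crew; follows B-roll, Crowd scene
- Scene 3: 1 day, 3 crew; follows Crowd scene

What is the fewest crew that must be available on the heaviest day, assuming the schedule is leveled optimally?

4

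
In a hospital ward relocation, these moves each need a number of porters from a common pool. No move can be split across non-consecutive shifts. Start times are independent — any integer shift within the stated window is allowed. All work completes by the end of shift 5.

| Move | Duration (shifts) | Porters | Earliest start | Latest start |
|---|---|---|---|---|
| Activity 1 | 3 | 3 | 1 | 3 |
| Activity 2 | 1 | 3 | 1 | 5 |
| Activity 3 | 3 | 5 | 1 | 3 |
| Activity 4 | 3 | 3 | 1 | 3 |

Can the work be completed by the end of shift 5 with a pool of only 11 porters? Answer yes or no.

yes

Schedule Activity 1@1, Activity 2@1, Activity 3@1, Activity 4@2: s1:11  s2:11  s3:11  s4:3  s5:0 — peak 11 ≤ 11.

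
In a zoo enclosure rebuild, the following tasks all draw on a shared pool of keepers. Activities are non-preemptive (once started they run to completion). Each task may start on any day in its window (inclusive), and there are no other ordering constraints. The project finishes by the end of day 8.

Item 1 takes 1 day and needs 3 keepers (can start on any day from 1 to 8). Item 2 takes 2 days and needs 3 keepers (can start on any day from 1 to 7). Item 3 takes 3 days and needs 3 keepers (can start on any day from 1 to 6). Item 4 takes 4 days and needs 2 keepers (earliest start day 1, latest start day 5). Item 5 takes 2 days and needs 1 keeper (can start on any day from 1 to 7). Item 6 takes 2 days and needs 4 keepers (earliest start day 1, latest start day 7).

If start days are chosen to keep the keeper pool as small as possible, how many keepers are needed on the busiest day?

Early-start (Item 1@1, Item 2@1, Item 3@1, Item 4@1, Item 5@1, Item 6@1) gives peak 16: d1:16  d2:13  d3:5  d4:2  d5:0  d6:0  d7:0  d8:0.
Shift Item 2→2, Item 3→4, Item 5→5, Item 6→7.
Schedule Item 1@1, Item 2@2, Item 3@4, Item 4@1, Item 5@5, Item 6@7: d1:5  d2:5  d3:5  d4:5  d5:4  d6:4  d7:4  d8:4 — peak 5.
Total keeper-days = 36 over 8 days ⇒ peak ≥ ⌈36/8⌉ = 5, so 5 is optimal.

5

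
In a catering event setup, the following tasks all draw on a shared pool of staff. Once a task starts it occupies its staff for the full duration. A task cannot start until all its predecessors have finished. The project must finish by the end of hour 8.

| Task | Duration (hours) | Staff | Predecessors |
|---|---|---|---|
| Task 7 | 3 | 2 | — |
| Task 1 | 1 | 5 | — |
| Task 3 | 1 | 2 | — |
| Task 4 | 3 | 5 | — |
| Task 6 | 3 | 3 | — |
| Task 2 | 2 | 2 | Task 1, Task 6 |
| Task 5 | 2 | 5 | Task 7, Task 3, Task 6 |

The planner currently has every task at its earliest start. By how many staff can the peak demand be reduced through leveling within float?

9

Early-start peak: h1:17  h2:10  h3:10  h4:7  h5:7  h6:0  h7:0  h8:0 ⇒ 17.
Leveled (Task 7@1, Task 1@1, Task 3@2, Task 4@3, Task 6@4, Task 2@7, Task 5@7): h1:7  h2:4  h3:7  h4:8  h5:8  h6:3  h7:7  h8:7 ⇒ 8.
Reduction 17 − 8 = 9.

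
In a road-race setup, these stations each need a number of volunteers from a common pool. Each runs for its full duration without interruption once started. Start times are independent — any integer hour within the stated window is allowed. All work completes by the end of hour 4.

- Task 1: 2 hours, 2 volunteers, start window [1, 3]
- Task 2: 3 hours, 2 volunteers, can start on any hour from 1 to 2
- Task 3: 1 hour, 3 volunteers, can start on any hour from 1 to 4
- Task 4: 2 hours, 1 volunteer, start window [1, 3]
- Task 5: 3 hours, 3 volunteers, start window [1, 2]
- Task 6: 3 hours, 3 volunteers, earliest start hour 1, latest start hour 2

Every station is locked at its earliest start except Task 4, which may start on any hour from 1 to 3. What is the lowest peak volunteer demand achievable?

Task 4@1: h1:14  h2:11  h3:8  h4:0 → peak 14
Task 4@2: h1:13  h2:11  h3:9  h4:0 → peak 13
Task 4@3: h1:13  h2:10  h3:9  h4:1 → peak 13
Best is Task 4@2, peak 13.

13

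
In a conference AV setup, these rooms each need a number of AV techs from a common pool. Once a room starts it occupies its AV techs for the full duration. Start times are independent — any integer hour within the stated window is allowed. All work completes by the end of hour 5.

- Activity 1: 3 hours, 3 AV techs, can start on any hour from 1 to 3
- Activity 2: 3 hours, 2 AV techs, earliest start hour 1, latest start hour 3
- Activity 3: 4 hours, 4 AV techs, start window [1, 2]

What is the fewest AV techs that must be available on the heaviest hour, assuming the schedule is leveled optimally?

9

Schedule Activity 1@1, Activity 2@1, Activity 3@1: h1:9  h2:9  h3:9  h4:4  h5:0 — peak 9.
No arrangement of the 18 feasible schedules does better.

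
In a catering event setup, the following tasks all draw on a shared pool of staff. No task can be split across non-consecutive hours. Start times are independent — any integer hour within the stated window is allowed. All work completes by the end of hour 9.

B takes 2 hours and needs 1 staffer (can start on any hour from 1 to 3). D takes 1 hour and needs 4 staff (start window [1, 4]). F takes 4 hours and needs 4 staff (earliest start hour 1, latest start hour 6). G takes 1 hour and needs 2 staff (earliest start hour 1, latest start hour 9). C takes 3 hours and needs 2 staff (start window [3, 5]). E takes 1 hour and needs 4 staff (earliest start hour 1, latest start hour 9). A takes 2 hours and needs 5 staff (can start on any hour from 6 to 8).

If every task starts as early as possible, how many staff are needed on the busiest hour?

Early-start schedule: B@1, D@1, F@1, G@1, C@3, E@1, A@6.
Load per hour: hour 1: 15, hour 2: 5, hour 3: 6, hour 4: 6, hour 5: 2, hour 6: 5, hour 7: 5, hour 8: 0, hour 9: 0.
Peak is 15.

15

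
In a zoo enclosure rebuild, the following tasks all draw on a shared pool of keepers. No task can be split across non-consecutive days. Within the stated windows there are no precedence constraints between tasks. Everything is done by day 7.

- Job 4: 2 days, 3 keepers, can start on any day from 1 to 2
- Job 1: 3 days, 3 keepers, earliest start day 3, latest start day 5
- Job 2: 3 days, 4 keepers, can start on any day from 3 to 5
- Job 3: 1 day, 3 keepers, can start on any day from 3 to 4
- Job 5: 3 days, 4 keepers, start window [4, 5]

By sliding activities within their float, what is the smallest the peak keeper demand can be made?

11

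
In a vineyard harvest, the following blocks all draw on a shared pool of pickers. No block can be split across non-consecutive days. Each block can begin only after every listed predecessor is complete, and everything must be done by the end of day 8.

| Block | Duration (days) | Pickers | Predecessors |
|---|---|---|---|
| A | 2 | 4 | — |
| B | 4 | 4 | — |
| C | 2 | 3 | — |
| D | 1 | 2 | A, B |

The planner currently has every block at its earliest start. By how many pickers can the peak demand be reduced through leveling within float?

Early-start peak: d1:11  d2:11  d3:4  d4:4  d5:2  d6:0  d7:0  d8:0 ⇒ 11.
Leveled (A@1, B@3, C@7, D@7): d1:4  d2:4  d3:4  d4:4  d5:4  d6:4  d7:5  d8:3 ⇒ 5.
Reduction 11 − 5 = 6.

6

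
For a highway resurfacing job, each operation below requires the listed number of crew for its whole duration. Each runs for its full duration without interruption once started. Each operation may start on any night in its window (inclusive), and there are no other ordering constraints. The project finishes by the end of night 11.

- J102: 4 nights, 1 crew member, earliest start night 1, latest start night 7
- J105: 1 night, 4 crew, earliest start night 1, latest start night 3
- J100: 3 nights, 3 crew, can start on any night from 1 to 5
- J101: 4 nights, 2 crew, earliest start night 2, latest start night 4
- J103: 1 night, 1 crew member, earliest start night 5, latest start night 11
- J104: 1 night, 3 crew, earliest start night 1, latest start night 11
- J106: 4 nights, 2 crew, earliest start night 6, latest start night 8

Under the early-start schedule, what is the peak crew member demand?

Early-start schedule: J102@1, J105@1, J100@1, J101@2, J103@5, J104@1, J106@6.
Load per night: night 1: 11, night 2: 6, night 3: 6, night 4: 3, night 5: 3, night 6: 2, night 7: 2, night 8: 2, night 9: 2, night 10: 0, night 11: 0.
Peak is 11.

11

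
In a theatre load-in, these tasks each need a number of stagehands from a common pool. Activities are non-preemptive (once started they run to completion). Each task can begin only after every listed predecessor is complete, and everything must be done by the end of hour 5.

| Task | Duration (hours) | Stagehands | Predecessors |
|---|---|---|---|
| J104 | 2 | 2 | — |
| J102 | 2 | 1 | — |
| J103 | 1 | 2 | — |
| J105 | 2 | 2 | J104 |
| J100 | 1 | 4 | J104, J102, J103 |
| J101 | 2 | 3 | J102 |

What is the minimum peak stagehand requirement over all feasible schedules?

Early-start (J104@1, J102@1, J103@1, J105@3, J100@3, J101@3) gives peak 9: h1:5  h2:3  h3:9  h4:5  h5:0.
Shift J100→5.
Schedule J104@1, J102@1, J103@1, J105@3, J100@5, J101@3: h1:5  h2:3  h3:5  h4:5  h5:4 — peak 5.
Total stagehand-hours = 22 over 5 hours ⇒ peak ≥ ⌈22/5⌉ = 5, so 5 is optimal.

5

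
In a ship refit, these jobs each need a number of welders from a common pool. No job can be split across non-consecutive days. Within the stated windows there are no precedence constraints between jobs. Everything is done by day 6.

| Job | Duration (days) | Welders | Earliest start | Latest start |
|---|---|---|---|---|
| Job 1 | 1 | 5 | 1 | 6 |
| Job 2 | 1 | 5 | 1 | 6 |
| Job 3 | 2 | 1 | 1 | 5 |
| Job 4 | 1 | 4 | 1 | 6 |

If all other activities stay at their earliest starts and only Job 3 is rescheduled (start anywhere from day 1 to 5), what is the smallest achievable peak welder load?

Job 3@1: d1:15  d2:1  d3:0  d4:0  d5:0  d6:0 → peak 15
Job 3@2: d1:14  d2:1  d3:1  d4:0  d5:0  d6:0 → peak 14
Job 3@3: d1:14  d2:0  d3:1  d4:1  d5:0  d6:0 → peak 14
Job 3@4: d1:14  d2:0  d3:0  d4:1  d5:1  d6:0 → peak 14
Job 3@5: d1:14  d2:0  d3:0  d4:0  d5:1  d6:1 → peak 14
Best is Job 3@2, peak 14.

14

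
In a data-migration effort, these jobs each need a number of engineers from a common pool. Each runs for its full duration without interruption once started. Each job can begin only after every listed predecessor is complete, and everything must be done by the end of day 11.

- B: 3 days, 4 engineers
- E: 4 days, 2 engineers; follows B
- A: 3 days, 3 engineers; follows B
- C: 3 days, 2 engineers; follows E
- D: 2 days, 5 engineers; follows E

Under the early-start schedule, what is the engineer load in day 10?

2

At early start, day 10 has: C.
Demand: 2 = 2.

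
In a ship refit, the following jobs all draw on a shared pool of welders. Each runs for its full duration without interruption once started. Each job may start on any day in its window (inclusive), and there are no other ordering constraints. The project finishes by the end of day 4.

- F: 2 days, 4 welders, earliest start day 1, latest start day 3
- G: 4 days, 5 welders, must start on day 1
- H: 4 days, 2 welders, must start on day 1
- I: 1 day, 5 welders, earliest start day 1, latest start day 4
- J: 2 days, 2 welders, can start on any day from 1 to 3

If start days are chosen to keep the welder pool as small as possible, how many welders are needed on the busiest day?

Early-start (F@1, G@1, H@1, I@1, J@1) gives peak 18: d1:18  d2:13  d3:7  d4:7.
Shift I→3.
Schedule F@1, G@1, H@1, I@3, J@1: d1:13  d2:13  d3:12  d4:7 — peak 13.

13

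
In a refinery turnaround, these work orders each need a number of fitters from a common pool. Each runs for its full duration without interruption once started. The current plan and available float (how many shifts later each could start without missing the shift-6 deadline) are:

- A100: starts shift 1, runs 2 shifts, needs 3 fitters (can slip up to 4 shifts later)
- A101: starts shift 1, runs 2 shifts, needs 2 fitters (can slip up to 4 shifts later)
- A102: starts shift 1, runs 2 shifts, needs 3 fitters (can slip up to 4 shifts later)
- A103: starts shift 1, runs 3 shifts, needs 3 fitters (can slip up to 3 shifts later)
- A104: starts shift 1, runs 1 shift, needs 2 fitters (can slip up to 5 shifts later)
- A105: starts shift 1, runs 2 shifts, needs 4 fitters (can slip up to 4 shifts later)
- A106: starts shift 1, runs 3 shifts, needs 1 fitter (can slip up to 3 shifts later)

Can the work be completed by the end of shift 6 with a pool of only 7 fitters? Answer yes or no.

yes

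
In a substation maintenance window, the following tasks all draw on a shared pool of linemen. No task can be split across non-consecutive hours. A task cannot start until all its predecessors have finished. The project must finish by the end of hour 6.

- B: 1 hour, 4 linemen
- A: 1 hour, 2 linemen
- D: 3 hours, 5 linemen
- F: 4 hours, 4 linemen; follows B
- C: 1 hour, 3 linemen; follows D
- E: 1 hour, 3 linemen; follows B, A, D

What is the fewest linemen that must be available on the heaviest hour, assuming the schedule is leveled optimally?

Early-start (B@1, A@1, D@1, F@2, C@4, E@4) gives peak 11: h1:11  h2:9  h3:9  h4:10  h5:4  h6:0.
Shift D→2, C→5, E→6.
Schedule B@1, A@1, D@2, F@2, C@5, E@6: h1:6  h2:9  h3:9  h4:9  h5:7  h6:3 — peak 9.

9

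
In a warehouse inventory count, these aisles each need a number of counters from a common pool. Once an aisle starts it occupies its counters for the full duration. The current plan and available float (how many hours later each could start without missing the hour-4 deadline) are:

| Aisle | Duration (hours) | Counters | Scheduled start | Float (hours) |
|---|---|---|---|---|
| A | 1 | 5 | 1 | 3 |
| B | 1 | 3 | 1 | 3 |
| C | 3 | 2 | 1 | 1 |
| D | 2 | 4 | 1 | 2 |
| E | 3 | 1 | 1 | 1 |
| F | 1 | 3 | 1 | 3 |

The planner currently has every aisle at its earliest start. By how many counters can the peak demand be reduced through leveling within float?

11

Early-start peak: h1:18  h2:7  h3:3  h4:0 ⇒ 18.
Leveled (A@1, B@4, C@1, D@2, E@2, F@4): h1:7  h2:7  h3:7  h4:7 ⇒ 7.
Reduction 18 − 7 = 11.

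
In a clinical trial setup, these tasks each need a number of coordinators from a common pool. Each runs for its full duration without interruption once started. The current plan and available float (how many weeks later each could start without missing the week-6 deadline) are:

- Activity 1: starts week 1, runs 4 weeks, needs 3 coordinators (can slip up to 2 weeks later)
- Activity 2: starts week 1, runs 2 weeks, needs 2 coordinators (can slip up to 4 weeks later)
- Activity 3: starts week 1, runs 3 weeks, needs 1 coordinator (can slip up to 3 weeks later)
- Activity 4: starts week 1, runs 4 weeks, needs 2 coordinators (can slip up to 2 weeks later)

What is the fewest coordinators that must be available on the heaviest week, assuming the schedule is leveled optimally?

6

Early-start (Activity 1@1, Activity 2@1, Activity 3@1, Activity 4@1) gives peak 8: w1:8  w2:8  w3:6  w4:5  w5:0  w6:0.
Shift Activity 4→3.
Schedule Activity 1@1, Activity 2@1, Activity 3@1, Activity 4@3: w1:6  w2:6  w3:6  w4:5  w5:2  w6:2 — peak 6.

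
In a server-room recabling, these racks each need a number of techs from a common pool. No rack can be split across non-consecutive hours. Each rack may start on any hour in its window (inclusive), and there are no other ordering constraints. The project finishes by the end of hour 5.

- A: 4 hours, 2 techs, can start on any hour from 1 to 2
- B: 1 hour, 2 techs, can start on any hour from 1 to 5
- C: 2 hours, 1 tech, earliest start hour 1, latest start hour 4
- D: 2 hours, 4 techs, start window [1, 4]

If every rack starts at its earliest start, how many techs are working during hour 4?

2

At early start, hour 4 has: A.
Demand: 2 = 2.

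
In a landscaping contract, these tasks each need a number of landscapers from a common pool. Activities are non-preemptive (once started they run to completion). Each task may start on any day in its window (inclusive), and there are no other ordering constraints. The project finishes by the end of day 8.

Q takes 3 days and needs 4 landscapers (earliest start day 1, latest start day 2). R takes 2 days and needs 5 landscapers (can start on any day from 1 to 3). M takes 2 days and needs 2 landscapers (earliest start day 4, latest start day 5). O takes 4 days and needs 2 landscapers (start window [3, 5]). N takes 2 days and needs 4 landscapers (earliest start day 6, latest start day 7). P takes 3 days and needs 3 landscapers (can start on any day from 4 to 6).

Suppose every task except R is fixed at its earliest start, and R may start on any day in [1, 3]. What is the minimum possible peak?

9

R@1: d1:9  d2:9  d3:6  d4:7  d5:7  d6:9  d7:4  d8:0 → peak 9
R@2: d1:4  d2:9  d3:11  d4:7  d5:7  d6:9  d7:4  d8:0 → peak 11
R@3: d1:4  d2:4  d3:11  d4:12  d5:7  d6:9  d7:4  d8:0 → peak 12
Best is R@1, peak 9.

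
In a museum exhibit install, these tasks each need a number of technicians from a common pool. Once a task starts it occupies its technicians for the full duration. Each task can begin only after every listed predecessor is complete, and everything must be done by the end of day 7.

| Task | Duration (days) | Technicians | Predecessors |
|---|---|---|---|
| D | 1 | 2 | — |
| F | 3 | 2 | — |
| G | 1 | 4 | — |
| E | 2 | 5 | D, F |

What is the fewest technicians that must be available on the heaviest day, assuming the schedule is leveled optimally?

Early-start (D@1, F@1, G@1, E@4) gives peak 8: d1:8  d2:2  d3:2  d4:5  d5:5  d6:0  d7:0.
Shift G→4, E→5.
Schedule D@1, F@1, G@4, E@5: d1:4  d2:2  d3:2  d4:4  d5:5  d6:5  d7:0 — peak 5.

5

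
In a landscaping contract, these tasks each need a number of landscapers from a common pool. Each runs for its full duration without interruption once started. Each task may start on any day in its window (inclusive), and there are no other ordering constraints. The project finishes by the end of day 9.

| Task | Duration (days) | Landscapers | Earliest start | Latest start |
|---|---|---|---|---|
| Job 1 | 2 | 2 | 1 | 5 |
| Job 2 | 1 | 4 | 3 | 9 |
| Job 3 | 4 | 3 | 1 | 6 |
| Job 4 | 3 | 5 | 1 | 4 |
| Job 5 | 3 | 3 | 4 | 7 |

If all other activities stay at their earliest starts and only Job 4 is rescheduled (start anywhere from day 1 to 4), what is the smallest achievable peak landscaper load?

Job 4@1: d1:10  d2:10  d3:12  d4:6  d5:3  d6:3  d7:0  d8:0  d9:0 → peak 12
Job 4@2: d1:5  d2:10  d3:12  d4:11  d5:3  d6:3  d7:0  d8:0  d9:0 → peak 12
Job 4@3: d1:5  d2:5  d3:12  d4:11  d5:8  d6:3  d7:0  d8:0  d9:0 → peak 12
Job 4@4: d1:5  d2:5  d3:7  d4:11  d5:8  d6:8  d7:0  d8:0  d9:0 → peak 11
Best is Job 4@4, peak 11.

11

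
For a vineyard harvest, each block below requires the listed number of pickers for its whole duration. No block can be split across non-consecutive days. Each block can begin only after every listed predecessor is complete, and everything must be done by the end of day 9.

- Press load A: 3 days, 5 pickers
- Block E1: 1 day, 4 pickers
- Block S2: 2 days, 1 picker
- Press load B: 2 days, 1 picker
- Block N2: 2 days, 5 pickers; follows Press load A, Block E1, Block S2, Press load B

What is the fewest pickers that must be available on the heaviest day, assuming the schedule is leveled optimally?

5

Early-start (Press load A@1, Block E1@1, Block S2@1, Press load B@1, Block N2@4) gives peak 11: d1:11  d2:7  d3:5  d4:5  d5:5  d6:0  d7:0  d8:0  d9:0.
Shift Block E1→4, Block S2→4, Press load B→5, Block N2→7.
Schedule Press load A@1, Block E1@4, Block S2@4, Press load B@5, Block N2@7: d1:5  d2:5  d3:5  d4:5  d5:2  d6:1  d7:5  d8:5  d9:0 — peak 5.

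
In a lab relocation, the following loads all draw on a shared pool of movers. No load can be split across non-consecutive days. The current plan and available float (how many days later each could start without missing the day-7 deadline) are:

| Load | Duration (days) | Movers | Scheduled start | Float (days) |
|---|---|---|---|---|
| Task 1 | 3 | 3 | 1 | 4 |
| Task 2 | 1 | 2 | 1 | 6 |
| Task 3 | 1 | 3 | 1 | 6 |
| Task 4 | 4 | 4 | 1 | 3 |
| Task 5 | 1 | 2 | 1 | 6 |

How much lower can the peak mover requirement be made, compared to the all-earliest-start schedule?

Early-start peak: d1:14  d2:7  d3:7  d4:4  d5:0  d6:0  d7:0 ⇒ 14.
Leveled (Task 1@1, Task 2@1, Task 3@2, Task 4@4, Task 5@3): d1:5  d2:6  d3:5  d4:4  d5:4  d6:4  d7:4 ⇒ 6.
Reduction 14 − 6 = 8.

8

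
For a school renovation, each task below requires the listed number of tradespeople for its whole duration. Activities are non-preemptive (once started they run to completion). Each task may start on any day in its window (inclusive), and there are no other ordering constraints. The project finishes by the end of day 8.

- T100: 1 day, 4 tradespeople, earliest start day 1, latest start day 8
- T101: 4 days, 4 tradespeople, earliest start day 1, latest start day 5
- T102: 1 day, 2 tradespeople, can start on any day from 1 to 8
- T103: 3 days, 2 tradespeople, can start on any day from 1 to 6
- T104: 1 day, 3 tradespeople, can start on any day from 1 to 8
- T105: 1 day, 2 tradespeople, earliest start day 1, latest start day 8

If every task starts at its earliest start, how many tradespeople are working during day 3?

At early start, day 3 has: T101, T103.
Demand: 4 + 2 = 6.

6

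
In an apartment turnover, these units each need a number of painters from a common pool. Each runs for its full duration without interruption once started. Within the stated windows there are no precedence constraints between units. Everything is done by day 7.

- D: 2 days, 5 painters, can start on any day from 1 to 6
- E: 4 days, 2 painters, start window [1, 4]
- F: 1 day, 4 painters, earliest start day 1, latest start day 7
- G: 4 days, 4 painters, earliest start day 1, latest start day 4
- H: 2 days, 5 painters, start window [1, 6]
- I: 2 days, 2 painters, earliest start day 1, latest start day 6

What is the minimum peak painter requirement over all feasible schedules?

Early-start (D@1, E@1, F@1, G@1, H@1, I@1) gives peak 22: d1:22  d2:18  d3:6  d4:6  d5:0  d6:0  d7:0.
Shift F→3, G→4, H→5.
Schedule D@1, E@1, F@3, G@4, H@5, I@1: d1:9  d2:9  d3:6  d4:6  d5:9  d6:9  d7:4 — peak 9.

9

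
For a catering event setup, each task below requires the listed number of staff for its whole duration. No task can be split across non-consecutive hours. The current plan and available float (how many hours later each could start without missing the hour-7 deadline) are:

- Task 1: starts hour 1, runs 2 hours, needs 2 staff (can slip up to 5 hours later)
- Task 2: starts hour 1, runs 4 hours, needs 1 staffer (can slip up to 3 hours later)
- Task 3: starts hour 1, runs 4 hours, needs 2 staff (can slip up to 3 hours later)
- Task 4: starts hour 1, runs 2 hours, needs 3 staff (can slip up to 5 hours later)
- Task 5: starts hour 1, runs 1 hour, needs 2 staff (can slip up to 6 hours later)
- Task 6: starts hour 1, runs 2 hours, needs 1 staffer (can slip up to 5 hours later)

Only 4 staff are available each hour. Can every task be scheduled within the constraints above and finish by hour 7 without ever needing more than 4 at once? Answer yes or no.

yes

Schedule Task 1@1, Task 2@3, Task 3@1, Task 4@5, Task 5@7, Task 6@3: h1:4  h2:4  h3:4  h4:4  h5:4  h6:4  h7:2 — peak 4 ≤ 4.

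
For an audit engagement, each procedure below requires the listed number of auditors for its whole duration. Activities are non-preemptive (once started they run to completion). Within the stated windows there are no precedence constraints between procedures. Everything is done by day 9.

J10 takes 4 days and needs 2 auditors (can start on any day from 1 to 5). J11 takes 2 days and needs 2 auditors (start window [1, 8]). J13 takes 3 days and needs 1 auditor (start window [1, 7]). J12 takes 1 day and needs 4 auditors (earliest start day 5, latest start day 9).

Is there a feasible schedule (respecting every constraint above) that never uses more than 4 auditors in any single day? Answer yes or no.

Schedule J10@1, J11@1, J13@3, J12@6: d1:4  d2:4  d3:3  d4:3  d5:1  d6:4  d7:0  d8:0  d9:0 — peak 4 ≤ 4.

yes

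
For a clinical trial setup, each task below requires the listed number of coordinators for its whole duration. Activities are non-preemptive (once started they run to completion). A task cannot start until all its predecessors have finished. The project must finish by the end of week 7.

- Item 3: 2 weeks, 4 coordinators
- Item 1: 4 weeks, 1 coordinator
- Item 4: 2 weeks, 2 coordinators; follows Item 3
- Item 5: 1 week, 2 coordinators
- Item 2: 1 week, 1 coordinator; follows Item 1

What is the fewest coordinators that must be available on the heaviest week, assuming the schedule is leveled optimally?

4

Early-start (Item 3@1, Item 1@1, Item 4@3, Item 5@1, Item 2@5) gives peak 7: w1:7  w2:5  w3:3  w4:3  w5:1  w6:0  w7:0.
Shift Item 1→3, Item 5→5, Item 2→7.
Schedule Item 3@1, Item 1@3, Item 4@3, Item 5@5, Item 2@7: w1:4  w2:4  w3:3  w4:3  w5:3  w6:1  w7:1 — peak 4.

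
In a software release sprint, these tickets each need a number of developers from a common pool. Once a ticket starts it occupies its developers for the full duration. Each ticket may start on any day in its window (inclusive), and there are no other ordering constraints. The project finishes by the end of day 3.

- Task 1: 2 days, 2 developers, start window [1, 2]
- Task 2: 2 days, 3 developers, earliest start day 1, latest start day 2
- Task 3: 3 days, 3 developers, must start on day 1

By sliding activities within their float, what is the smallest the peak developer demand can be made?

8

Schedule Task 1@1, Task 2@1, Task 3@1: d1:8  d2:8  d3:3 — peak 8.
No arrangement of the 4 feasible schedules does better.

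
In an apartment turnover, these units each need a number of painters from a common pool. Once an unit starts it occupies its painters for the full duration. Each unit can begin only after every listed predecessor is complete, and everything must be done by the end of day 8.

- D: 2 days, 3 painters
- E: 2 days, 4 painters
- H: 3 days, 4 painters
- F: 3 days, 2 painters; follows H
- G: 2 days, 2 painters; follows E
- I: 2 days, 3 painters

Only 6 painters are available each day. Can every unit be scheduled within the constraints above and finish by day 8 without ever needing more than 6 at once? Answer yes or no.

no

The minimum achievable peak is 7; 6 < 7, so no feasible schedule stays within the cap.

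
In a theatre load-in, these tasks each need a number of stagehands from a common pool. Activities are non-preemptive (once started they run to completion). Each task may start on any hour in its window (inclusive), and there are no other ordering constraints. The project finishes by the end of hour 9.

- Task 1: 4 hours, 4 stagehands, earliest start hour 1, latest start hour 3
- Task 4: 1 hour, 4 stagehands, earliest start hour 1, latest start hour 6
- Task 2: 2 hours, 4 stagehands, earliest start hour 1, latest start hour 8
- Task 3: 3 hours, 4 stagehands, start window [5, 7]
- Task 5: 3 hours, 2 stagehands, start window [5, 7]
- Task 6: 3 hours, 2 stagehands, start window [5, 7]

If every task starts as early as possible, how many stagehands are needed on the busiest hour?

12

Early-start schedule: Task 1@1, Task 4@1, Task 2@1, Task 3@5, Task 5@5, Task 6@5.
Load per hour: hour 1: 12, hour 2: 8, hour 3: 4, hour 4: 4, hour 5: 8, hour 6: 8, hour 7: 8, hour 8: 0, hour 9: 0.
Peak is 12.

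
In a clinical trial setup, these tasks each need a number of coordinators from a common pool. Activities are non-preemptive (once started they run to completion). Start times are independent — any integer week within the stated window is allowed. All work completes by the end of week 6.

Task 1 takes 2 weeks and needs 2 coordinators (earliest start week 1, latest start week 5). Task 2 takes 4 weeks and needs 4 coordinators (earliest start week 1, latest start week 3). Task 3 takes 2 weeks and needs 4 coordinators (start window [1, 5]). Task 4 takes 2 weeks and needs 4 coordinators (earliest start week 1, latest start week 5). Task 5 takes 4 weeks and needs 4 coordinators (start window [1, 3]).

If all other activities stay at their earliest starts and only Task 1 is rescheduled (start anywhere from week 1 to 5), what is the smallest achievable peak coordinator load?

Task 1@1: w1:18  w2:18  w3:8  w4:8  w5:0  w6:0 → peak 18
Task 1@2: w1:16  w2:18  w3:10  w4:8  w5:0  w6:0 → peak 18
Task 1@3: w1:16  w2:16  w3:10  w4:10  w5:0  w6:0 → peak 16
Task 1@4: w1:16  w2:16  w3:8  w4:10  w5:2  w6:0 → peak 16
Task 1@5: w1:16  w2:16  w3:8  w4:8  w5:2  w6:2 → peak 16
Best is Task 1@3, peak 16.

16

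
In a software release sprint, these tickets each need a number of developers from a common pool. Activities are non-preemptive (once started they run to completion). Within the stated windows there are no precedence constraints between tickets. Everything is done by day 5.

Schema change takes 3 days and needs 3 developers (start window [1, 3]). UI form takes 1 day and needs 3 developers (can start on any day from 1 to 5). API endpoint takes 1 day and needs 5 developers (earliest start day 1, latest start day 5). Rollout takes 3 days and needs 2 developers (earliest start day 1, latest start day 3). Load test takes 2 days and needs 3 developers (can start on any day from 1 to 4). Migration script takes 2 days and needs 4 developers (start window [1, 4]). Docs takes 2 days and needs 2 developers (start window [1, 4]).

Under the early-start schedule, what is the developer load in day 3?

5

At early start, day 3 has: Schema change, Rollout.
Demand: 3 + 2 = 5.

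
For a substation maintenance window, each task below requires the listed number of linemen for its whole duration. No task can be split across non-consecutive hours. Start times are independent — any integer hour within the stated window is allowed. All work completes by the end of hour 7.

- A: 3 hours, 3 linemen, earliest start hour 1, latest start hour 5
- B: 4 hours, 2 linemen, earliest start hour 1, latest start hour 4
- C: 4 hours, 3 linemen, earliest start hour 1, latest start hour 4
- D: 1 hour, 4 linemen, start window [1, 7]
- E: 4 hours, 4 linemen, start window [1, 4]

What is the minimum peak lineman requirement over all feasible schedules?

Early-start (A@1, B@1, C@1, D@1, E@1) gives peak 16: h1:16  h2:12  h3:12  h4:9  h5:0  h6:0  h7:0.
Shift D→5, E→4.
Schedule A@1, B@1, C@1, D@5, E@4: h1:8  h2:8  h3:8  h4:9  h5:8  h6:4  h7:4 — peak 9.

9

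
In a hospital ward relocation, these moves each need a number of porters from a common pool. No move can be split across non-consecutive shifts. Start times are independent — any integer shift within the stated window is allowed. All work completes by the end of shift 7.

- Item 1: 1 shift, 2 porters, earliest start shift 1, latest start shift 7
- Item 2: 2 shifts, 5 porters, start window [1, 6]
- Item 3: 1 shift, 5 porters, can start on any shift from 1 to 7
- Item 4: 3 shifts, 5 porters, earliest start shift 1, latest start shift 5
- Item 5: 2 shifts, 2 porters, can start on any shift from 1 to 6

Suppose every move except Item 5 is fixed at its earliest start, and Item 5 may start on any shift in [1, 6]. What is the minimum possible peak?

17

Item 5@1: s1:19  s2:12  s3:5  s4:0  s5:0  s6:0  s7:0 → peak 19
Item 5@2: s1:17  s2:12  s3:7  s4:0  s5:0  s6:0  s7:0 → peak 17
Item 5@3: s1:17  s2:10  s3:7  s4:2  s5:0  s6:0  s7:0 → peak 17
Item 5@4: s1:17  s2:10  s3:5  s4:2  s5:2  s6:0  s7:0 → peak 17
Item 5@5: s1:17  s2:10  s3:5  s4:0  s5:2  s6:2  s7:0 → peak 17
Item 5@6: s1:17  s2:10  s3:5  s4:0  s5:0  s6:2  s7:2 → peak 17
Best is Item 5@2, peak 17.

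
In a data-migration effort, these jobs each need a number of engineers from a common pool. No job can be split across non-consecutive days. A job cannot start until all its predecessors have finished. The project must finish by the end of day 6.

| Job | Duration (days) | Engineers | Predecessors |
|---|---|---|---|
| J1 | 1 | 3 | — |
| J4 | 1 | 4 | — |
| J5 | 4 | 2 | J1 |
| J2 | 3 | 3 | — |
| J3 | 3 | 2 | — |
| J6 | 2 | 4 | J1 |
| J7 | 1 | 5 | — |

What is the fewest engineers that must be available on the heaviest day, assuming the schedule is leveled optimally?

Early-start (J1@1, J4@1, J5@2, J2@1, J3@1, J6@2, J7@1) gives peak 17: d1:17  d2:11  d3:11  d4:2  d5:2  d6:0.
Shift J2→4, J3→2, J7→6.
Schedule J1@1, J4@1, J5@2, J2@4, J3@2, J6@2, J7@6: d1:7  d2:8  d3:8  d4:7  d5:5  d6:8 — peak 8.
Total engineer-days = 43 over 6 days ⇒ peak ≥ ⌈43/6⌉ = 8, so 8 is optimal.

8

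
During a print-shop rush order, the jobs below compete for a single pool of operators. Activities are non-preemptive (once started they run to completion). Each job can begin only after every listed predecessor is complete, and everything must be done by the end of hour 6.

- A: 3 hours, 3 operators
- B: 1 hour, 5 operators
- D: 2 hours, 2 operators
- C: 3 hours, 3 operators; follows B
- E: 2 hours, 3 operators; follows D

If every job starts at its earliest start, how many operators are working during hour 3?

9

At early start, hour 3 has: A, C, E.
Demand: 3 + 3 + 3 = 9.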